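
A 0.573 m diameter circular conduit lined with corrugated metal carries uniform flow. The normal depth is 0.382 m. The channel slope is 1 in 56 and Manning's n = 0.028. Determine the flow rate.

For a circular section of diameter D = 0.573 m at depth y = 0.382 m, the central angle is θ = 2 arccos(1 − 2y/D) = 3.821 rad. Then A = (D²/8)(θ − sin θ) = 0.1826 m² and P = Dθ/2 = 1.095 m.
Hydraulic radius R = A/P = 0.1826/1.095 = 0.1668 m.
Manning's equation: Q = (1/n) A R^(2/3) S^(1/2) = (1/0.028) × 0.1826 × 0.1668^(2/3) × 0.01786^(1/2) = 0.264 m³/s.

Q = 0.264 m³/s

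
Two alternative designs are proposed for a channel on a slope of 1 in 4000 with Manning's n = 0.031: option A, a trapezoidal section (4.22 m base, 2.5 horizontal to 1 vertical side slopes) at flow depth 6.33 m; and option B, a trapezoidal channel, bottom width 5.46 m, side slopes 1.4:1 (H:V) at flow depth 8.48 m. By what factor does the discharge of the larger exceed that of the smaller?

1.37

Channel A: With bottom width b = 4.22 m and side slope z = 2.5: A = (b + zy)y = (4.22 + 2.5×6.33)×6.33 = 126.9 m²; P = b + 2y√(1+z²) = 4.22 + 2×6.33×2.693 = 38.31 m. Hydraulic radius R = A/P = 126.9/38.31 = 3.312 m. Q_A = (1/0.031)·126.9·3.312^(2/3)·√0.00025 = 143.8 m³/s.
Channel B: With bottom width b = 5.46 m and side slope z = 1.4: A = (b + zy)y = (5.46 + 1.4×8.48)×8.48 = 147 m²; P = b + 2y√(1+z²) = 5.46 + 2×8.48×1.72 = 34.64 m. Hydraulic radius R = A/P = 147/34.64 = 4.243 m. Q_B = (1/0.031)·147·4.243^(2/3)·√0.00025 = 196.5 m³/s.
The larger discharge is 196.5 m³/s and the smaller is 143.8 m³/s; the ratio is 1.37.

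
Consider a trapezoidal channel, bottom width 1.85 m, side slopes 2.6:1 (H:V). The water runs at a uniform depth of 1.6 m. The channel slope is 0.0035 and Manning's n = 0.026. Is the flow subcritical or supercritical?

subcritical

With bottom width b = 1.85 m and side slope z = 2.6: A = (b + zy)y = (1.85 + 2.6×1.6)×1.6 = 9.616 m²; P = b + 2y√(1+z²) = 1.85 + 2×1.6×2.786 = 10.76 m.
Hydraulic radius R = A/P = 9.616/10.76 = 0.8933 m.
V = (1/n) R^(2/3) √S = (1/0.026) × 0.8933^(2/3) × √0.0035 = 2.111 m/s. Hydraulic depth D_h = A/T = 9.616/10.17 = 0.9455 m.
Froude number Fr = V/√(g·D_h) = 2.111/√(9.81×0.9455) = 0.693, which is less than 1, so the flow is subcritical.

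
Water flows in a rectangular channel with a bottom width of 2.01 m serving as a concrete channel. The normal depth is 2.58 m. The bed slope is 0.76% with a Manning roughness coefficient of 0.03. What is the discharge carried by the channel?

Flow area A = b·y = 2.01 × 2.58 = 5.186 m². Wetted perimeter P = b + 2y = 2.01 + 2×2.58 = 7.17 m.
Hydraulic radius R = A/P = 5.186/7.17 = 0.7233 m.
Manning's equation: Q = (1/n) A R^(2/3) S^(1/2) = (1/0.03) × 5.186 × 0.7233^(2/3) × 0.0076^(1/2) = 12.1 m³/s.

Q = 12.1 m³/s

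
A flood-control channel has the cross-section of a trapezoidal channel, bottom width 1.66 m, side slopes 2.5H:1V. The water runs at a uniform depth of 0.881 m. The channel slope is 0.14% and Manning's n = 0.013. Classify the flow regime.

With bottom width b = 1.66 m and side slope z = 2.5: A = (b + zy)y = (1.66 + 2.5×0.881)×0.881 = 3.403 m²; P = b + 2y√(1+z²) = 1.66 + 2×0.881×2.693 = 6.404 m.
Hydraulic radius R = A/P = 3.403/6.404 = 0.5313 m.
V = (1/n) R^(2/3) √S = (1/0.013) × 0.5313^(2/3) × √0.0014 = 1.888 m/s. Hydraulic depth D_h = A/T = 3.403/6.065 = 0.5611 m.
Froude number Fr = V/√(g·D_h) = 1.888/√(9.81×0.5611) = 0.805, which is less than 1, so the flow is subcritical.

subcritical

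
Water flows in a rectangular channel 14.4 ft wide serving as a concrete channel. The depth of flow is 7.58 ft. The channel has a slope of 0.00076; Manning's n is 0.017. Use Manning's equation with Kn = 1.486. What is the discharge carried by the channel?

Flow area A = b·y = 14.4 × 7.58 = 109.2 ft². Wetted perimeter P = b + 2y = 14.4 + 2×7.58 = 29.56 ft.
Hydraulic radius R = A/P = 109.2/29.56 = 3.693 ft.
Manning's equation: Q = (1.486/n) A R^(2/3) S^(1/2) = (1.486/0.017) × 109.2 × 3.693^(2/3) × 0.00076^(1/2) = 628 ft³/s.

Q = 628 ft³/s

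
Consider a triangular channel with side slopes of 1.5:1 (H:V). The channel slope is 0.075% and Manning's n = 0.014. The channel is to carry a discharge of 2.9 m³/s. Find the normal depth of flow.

y_n = 1.24 m

Manning's equation rearranged: A R^(2/3) = nQ / (1·√S) = 0.014 × 2.9 / (√0.00075) = 1.483.
At y = 1.53 m: A R^(2/3) = 2.598 — high.
At y = 1.07 m: A R^(2/3) = 1.001 — low.
At y = 1.24 m: A R^(2/3) = 1.484 — ≈ 1.483.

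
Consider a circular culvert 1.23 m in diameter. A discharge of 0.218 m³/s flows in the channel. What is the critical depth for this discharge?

y_c = 0.245 m

At critical depth, Q² T / (g A³) = 1, i.e. A³/T = Q²/g = 0.218²/9.81 = 0.004844.
Trying y = 0.272 m: A³/T = 0.007291 — high.
Trying y = 0.18 m: A³/T = 0.001442 — low.
Trying y = 0.245 m: A³/T = 0.004843 — matches.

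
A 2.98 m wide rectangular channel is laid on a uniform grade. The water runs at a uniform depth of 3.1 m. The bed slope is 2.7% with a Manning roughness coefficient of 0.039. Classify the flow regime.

subcritical

Flow area A = b·y = 2.98 × 3.1 = 9.238 m². Wetted perimeter P = b + 2y = 2.98 + 2×3.1 = 9.18 m.
Hydraulic radius R = A/P = 9.238/9.18 = 1.006 m.
V = (1/n) R^(2/3) √S = (1/0.039) × 1.006^(2/3) × √0.027 = 4.231 m/s. Hydraulic depth D_h = A/T = 9.238/2.98 = 3.1 m.
Froude number Fr = V/√(g·D_h) = 4.231/√(9.81×3.1) = 0.767, which is less than 1, so the flow is subcritical.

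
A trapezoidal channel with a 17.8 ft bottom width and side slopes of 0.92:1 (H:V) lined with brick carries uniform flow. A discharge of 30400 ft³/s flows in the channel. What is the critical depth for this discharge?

At critical depth, Q² T / (g A³) = 1, i.e. A³/T = Q²/g = 30400²/32.2 = 28700000.
Try y = 33.6 ft: A³/T = 55070000 — too large.
Try y = 28.6 ft: A³/T = 28510000 — ≈ 28700000.

y_c = 28.6 ft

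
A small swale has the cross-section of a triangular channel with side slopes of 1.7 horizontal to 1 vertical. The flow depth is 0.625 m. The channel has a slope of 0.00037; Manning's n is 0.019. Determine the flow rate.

For a triangular section with side slope z = 1.7: A = zy² = 1.7×0.625² = 0.6641 m²; P = 2y√(1+z²) = 2×0.625×1.972 = 2.465 m.
Hydraulic radius R = A/P = 0.6641/2.465 = 0.2694 m.
Manning's equation: Q = (1/n) A R^(2/3) S^(1/2) = (1/0.019) × 0.6641 × 0.2694^(2/3) × 0.00037^(1/2) = 0.28 m³/s.

Q = 0.28 m³/s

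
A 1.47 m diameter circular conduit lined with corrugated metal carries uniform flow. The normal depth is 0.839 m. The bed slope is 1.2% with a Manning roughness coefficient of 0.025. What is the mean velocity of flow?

V = 2.37 m/s

For a circular section of diameter D = 1.47 m at depth y = 0.839 m, the central angle is θ = 2 arccos(1 − 2y/D) = 3.426 rad. Then A = (D²/8)(θ − sin θ) = 1.001 m² and P = Dθ/2 = 2.518 m.
Hydraulic radius R = A/P = 1.001/2.518 = 0.3976 m.
From Manning's equation, V = (1/n) R^(2/3) S^(1/2) = (1/0.025) × 0.3976^(2/3) × 0.012^(1/2) = 2.37 m/s.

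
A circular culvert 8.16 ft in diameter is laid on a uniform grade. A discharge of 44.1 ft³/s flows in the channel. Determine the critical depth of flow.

At critical depth, Q² T / (g A³) = 1, i.e. A³/T = Q²/g = 44.1²/32.2 = 60.4.
At y = 1.85 ft: A³/T = 103.3 — over.
At y = 1.45 ft: A³/T = 39.77 — short.
At y = 1.61 ft: A³/T = 59.96 — close enough.

y_c = 1.61 ft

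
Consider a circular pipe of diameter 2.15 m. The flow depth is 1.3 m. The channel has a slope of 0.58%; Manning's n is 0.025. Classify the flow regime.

subcritical

For a circular section of diameter D = 2.15 m at depth y = 1.3 m, the central angle is θ = 2 arccos(1 − 2y/D) = 3.563 rad. Then A = (D²/8)(θ − sin θ) = 2.295 m² and P = Dθ/2 = 3.831 m.
Hydraulic radius R = A/P = 2.295/3.831 = 0.5992 m.
V = (1/n) R^(2/3) √S = (1/0.025) × 0.5992^(2/3) × √0.0058 = 2.165 m/s. Hydraulic depth D_h = A/T = 2.295/2.102 = 1.092 m.
Froude number Fr = V/√(g·D_h) = 2.165/√(9.81×1.092) = 0.662, which is less than 1, so the flow is subcritical.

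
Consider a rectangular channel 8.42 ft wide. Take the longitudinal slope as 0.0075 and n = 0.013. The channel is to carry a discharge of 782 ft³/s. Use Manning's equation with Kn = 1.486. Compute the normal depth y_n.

y_n = 5.31 ft

Manning's equation rearranged: A R^(2/3) = nQ / (1.486·√S) = 0.013 × 782 / (1.486 × √0.0075) = 79.
Trying y = 4.69 ft: A R^(2/3) = 67.17 — too small.
Trying y = 6.26 ft: A R^(2/3) = 97.53 — too large.
Trying y = 5.31 ft: A R^(2/3) = 78.99 — ≈ 79.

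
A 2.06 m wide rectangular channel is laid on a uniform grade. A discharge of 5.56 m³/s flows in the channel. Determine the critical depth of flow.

y_c = 0.906 m

For a rectangular channel, critical depth y_c = (q²/g)^(1/3) where q = Q/b = 5.56/2.06 = 2.699 m²/s.
So y_c = (2.699²/9.81)^(1/3) = 0.906 m.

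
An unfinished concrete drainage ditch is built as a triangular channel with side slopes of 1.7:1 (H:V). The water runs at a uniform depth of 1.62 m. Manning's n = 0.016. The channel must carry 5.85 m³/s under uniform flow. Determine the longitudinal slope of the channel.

For a triangular section with side slope z = 1.7: A = zy² = 1.7×1.62² = 4.461 m²; P = 2y√(1+z²) = 2×1.62×1.972 = 6.39 m.
Hydraulic radius R = A/P = 4.461/6.39 = 0.6982 m.
From Manning's equation, S = [nQ / (1 A R^(2/3))]² = [0.016 × 5.85 / (1 × 4.461 × 0.6982^(2/3))]² = 0.000711.

S = 0.000711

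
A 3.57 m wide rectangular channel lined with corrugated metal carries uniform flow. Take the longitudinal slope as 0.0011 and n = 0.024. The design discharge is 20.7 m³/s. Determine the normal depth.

y_n = 3.71 m

Manning's equation rearranged: A R^(2/3) = nQ / (1·√S) = 0.024 × 20.7 / (√0.0011) = 14.98.
Trying y = 2.68 m: A R^(2/3) = 10.02 — short.
Trying y = 4.57 m: A R^(2/3) = 19.27 — over.
Trying y = 3.71 m: A R^(2/3) = 15 — ≈ 14.98.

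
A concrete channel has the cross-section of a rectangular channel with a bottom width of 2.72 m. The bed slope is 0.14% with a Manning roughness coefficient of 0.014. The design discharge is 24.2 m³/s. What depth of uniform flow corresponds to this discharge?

Manning's equation rearranged: A R^(2/3) = nQ / (1·√S) = 0.014 × 24.2 / (√0.0014) = 9.055.
Try y = 2.56 m: A R^(2/3) = 6.434 — too small.
Try y = 3.39 m: A R^(2/3) = 9.039 — ≈ 9.055.

y_n = 3.39 m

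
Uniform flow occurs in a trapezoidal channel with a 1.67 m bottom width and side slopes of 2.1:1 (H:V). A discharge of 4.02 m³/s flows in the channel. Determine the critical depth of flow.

y_c = 0.64 m

At critical depth, Q² T / (g A³) = 1, i.e. A³/T = Q²/g = 4.02²/9.81 = 1.647.
Try y = 0.533 m: A³/T = 0.8407 — low.
Try y = 0.64 m: A³/T = 1.647 — matches.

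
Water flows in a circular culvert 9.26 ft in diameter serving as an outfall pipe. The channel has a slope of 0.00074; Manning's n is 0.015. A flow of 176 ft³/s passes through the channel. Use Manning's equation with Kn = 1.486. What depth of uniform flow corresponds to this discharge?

Manning's equation rearranged: A R^(2/3) = nQ / (1.486·√S) = 0.015 × 176 / (1.486 × √0.00074) = 65.31.
Try y = 5.98 ft: A R^(2/3) = 88.32 — high.
Try y = 3.87 ft: A R^(2/3) = 43.01 — low.
Try y = 4.92 ft: A R^(2/3) = 65.24 — close enough.

y_n = 4.92 ft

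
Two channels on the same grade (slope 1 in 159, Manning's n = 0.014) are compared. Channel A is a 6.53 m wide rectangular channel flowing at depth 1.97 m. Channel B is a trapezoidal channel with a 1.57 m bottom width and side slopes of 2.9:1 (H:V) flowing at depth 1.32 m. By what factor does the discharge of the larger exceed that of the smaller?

2.54

Channel A: Flow area A = b·y = 6.53 × 1.97 = 12.86 m². Wetted perimeter P = b + 2y = 6.53 + 2×1.97 = 10.47 m. Hydraulic radius R = A/P = 12.86/10.47 = 1.229 m. Q_A = (1/0.014)·12.86·1.229^(2/3)·√0.006289 = 83.59 m³/s.
Channel B: With bottom width b = 1.57 m and side slope z = 2.9: A = (b + zy)y = (1.57 + 2.9×1.32)×1.32 = 7.125 m²; P = b + 2y√(1+z²) = 1.57 + 2×1.32×3.068 = 9.668 m. Hydraulic radius R = A/P = 7.125/9.668 = 0.737 m. Q_B = (1/0.014)·7.125·0.737^(2/3)·√0.006289 = 32.93 m³/s.
The larger discharge is 83.59 m³/s and the smaller is 32.93 m³/s; the ratio is 2.54.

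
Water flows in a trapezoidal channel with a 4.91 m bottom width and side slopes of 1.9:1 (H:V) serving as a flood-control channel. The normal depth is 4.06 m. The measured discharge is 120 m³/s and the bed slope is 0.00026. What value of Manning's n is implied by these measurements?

With bottom width b = 4.91 m and side slope z = 1.9: A = (b + zy)y = (4.91 + 1.9×4.06)×4.06 = 51.25 m²; P = b + 2y√(1+z²) = 4.91 + 2×4.06×2.147 = 22.34 m.
Hydraulic radius R = A/P = 51.25/22.34 = 2.294 m.
Rearranging Manning's equation: n = (1/Q) A R^(2/3) S^(1/2) = (1/120) × 51.25 × 2.294^(2/3) × √0.00026 = 0.012.

n = 0.012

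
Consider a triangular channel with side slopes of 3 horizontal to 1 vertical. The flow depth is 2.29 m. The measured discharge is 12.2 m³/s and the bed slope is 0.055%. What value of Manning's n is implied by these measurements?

For a triangular section with side slope z = 3: A = zy² = 3×2.29² = 15.73 m²; P = 2y√(1+z²) = 2×2.29×3.162 = 14.48 m.
Hydraulic radius R = A/P = 15.73/14.48 = 1.086 m.
Rearranging Manning's equation: n = (1/Q) A R^(2/3) S^(1/2) = (1/12.2) × 15.73 × 1.086^(2/3) × √0.00055 = 0.032.

n = 0.032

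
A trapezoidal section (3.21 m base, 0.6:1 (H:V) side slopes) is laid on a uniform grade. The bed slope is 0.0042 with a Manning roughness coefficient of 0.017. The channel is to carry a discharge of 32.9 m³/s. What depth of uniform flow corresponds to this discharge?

y_n = 1.89 m

Manning's equation rearranged: A R^(2/3) = nQ / (1·√S) = 0.017 × 32.9 / (√0.0042) = 8.63.
Trying y = 2.09 m: A R^(2/3) = 10.26 — over.
Trying y = 1.29 m: A R^(2/3) = 4.526 — short.
Trying y = 1.89 m: A R^(2/3) = 8.63 — matches.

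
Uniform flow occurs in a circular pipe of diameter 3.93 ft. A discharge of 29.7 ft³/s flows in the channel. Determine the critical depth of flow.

At critical depth, Q² T / (g A³) = 1, i.e. A³/T = Q²/g = 29.7²/32.2 = 27.39.
At y = 1.88 ft: A³/T = 47.95 — high.
At y = 1.25 ft: A³/T = 9.984 — low.
At y = 1.62 ft: A³/T = 27.12 — matches.

y_c = 1.62 ft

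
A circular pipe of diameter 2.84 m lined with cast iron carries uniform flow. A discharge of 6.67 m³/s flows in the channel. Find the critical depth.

y_c = 1.12 m

At critical depth, Q² T / (g A³) = 1, i.e. A³/T = Q²/g = 6.67²/9.81 = 4.535.
Trying y = 1.32 m: A³/T = 8.464 — over.
Trying y = 0.786 m: A³/T = 1.147 — short.
Trying y = 1.12 m: A³/T = 4.509 — ≈ 4.535.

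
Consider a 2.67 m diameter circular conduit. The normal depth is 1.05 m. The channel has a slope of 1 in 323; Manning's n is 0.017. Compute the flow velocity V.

For a circular section of diameter D = 2.67 m at depth y = 1.05 m, the central angle is θ = 2 arccos(1 − 2y/D) = 2.711 rad. Then A = (D²/8)(θ − sin θ) = 2.044 m² and P = Dθ/2 = 3.62 m.
Hydraulic radius R = A/P = 2.044/3.62 = 0.5648 m.
From Manning's equation, V = (1/n) R^(2/3) S^(1/2) = (1/0.017) × 0.5648^(2/3) × 0.003096^(1/2) = 2.24 m/s.

V = 2.24 m/s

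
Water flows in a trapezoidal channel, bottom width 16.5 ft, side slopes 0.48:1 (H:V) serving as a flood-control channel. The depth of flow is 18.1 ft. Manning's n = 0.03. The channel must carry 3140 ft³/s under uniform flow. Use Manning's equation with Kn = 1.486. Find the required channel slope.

With bottom width b = 16.5 ft and side slope z = 0.48: A = (b + zy)y = (16.5 + 0.48×18.1)×18.1 = 455.9 ft²; P = b + 2y√(1+z²) = 16.5 + 2×18.1×1.109 = 56.65 ft.
Hydraulic radius R = A/P = 455.9/56.65 = 8.047 ft.
From Manning's equation, S = [nQ / (1.486 A R^(2/3))]² = [0.03 × 3140 / (1.486 × 455.9 × 8.047^(2/3))]² = 0.0012.

S = 0.0012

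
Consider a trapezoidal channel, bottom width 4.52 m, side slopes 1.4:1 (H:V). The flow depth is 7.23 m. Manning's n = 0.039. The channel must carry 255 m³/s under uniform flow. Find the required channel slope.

With bottom width b = 4.52 m and side slope z = 1.4: A = (b + zy)y = (4.52 + 1.4×7.23)×7.23 = 105.9 m²; P = b + 2y√(1+z²) = 4.52 + 2×7.23×1.72 = 29.4 m.
Hydraulic radius R = A/P = 105.9/29.4 = 3.601 m.
From Manning's equation, S = [nQ / (1 A R^(2/3))]² = [0.039 × 255 / (1 × 105.9 × 3.601^(2/3))]² = 0.0016.

S = 0.0016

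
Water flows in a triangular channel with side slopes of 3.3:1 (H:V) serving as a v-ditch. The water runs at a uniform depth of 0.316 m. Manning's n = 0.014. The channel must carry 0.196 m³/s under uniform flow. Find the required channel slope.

For a triangular section with side slope z = 3.3: A = zy² = 3.3×0.316² = 0.3295 m²; P = 2y√(1+z²) = 2×0.316×3.448 = 2.179 m.
Hydraulic radius R = A/P = 0.3295/2.179 = 0.1512 m.
From Manning's equation, S = [nQ / (1 A R^(2/3))]² = [0.014 × 0.196 / (1 × 0.3295 × 0.1512^(2/3))]² = 0.000861.

S = 0.000861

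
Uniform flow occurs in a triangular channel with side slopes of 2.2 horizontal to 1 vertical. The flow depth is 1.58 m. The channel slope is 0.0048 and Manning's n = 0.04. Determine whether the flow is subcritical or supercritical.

subcritical

For a triangular section with side slope z = 2.2: A = zy² = 2.2×1.58² = 5.492 m²; P = 2y√(1+z²) = 2×1.58×2.417 = 7.636 m.
Hydraulic radius R = A/P = 5.492/7.636 = 0.7192 m.
V = (1/n) R^(2/3) √S = (1/0.04) × 0.7192^(2/3) × √0.0048 = 1.39 m/s. Hydraulic depth D_h = A/T = 5.492/6.952 = 0.79 m.
Froude number Fr = V/√(g·D_h) = 1.39/√(9.81×0.79) = 0.499, which is less than 1, so the flow is subcritical.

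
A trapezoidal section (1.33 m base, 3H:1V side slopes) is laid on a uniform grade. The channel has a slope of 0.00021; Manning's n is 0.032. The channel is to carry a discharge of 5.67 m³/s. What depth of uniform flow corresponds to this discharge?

y_n = 1.85 m

Manning's equation rearranged: A R^(2/3) = nQ / (1·√S) = 0.032 × 5.67 / (√0.00021) = 12.52.
At y = 1.49 m: A R^(2/3) = 7.47 — short.
At y = 2.12 m: A R^(2/3) = 17.44 — over.
At y = 1.85 m: A R^(2/3) = 12.53 — matches.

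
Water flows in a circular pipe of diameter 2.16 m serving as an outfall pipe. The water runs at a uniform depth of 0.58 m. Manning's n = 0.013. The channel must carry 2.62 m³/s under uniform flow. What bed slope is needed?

S = 0.0079

For a circular section of diameter D = 2.16 m at depth y = 0.58 m, the central angle is θ = 2 arccos(1 − 2y/D) = 2.179 rad. Then A = (D²/8)(θ − sin θ) = 0.7921 m² and P = Dθ/2 = 2.353 m.
Hydraulic radius R = A/P = 0.7921/2.353 = 0.3366 m.
From Manning's equation, S = [nQ / (1 A R^(2/3))]² = [0.013 × 2.62 / (1 × 0.7921 × 0.3366^(2/3))]² = 0.0079.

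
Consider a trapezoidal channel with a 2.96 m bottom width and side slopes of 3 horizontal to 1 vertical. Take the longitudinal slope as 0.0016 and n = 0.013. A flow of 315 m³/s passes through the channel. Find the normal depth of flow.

y_n = 4.06 m

Manning's equation rearranged: A R^(2/3) = nQ / (1·√S) = 0.013 × 315 / (√0.0016) = 102.4.
At y = 2.87 m: A R^(2/3) = 44.91 — too small.
At y = 4.06 m: A R^(2/3) = 102.3 — close enough.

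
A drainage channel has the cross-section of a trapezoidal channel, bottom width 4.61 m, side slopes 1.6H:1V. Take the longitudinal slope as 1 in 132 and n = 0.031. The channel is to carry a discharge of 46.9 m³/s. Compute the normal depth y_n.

y_n = 1.9 m

Manning's equation rearranged: A R^(2/3) = nQ / (1·√S) = 0.031 × 46.9 / (√0.007576) = 16.7.
Try y = 1.46 m: A R^(2/3) = 10.16 — too small.
Try y = 1.9 m: A R^(2/3) = 16.72 — ≈ 16.7.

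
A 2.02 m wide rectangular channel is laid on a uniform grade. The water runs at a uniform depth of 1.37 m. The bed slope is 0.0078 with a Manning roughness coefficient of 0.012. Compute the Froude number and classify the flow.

supercritical

Flow area A = b·y = 2.02 × 1.37 = 2.767 m². Wetted perimeter P = b + 2y = 2.02 + 2×1.37 = 4.76 m.
Hydraulic radius R = A/P = 2.767/4.76 = 0.5814 m.
V = (1/n) R^(2/3) √S = (1/0.012) × 0.5814^(2/3) × √0.0078 = 5.127 m/s. Hydraulic depth D_h = A/T = 2.767/2.02 = 1.37 m.
Froude number Fr = V/√(g·D_h) = 5.127/√(9.81×1.37) = 1.4, which is greater than 1, so the flow is supercritical.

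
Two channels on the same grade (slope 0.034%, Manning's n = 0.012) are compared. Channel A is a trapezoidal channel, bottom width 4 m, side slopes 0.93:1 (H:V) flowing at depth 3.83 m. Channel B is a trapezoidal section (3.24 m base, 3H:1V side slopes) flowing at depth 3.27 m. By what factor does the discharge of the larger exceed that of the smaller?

1.36

Channel A: With bottom width b = 4 m and side slope z = 0.93: A = (b + zy)y = (4 + 0.93×3.83)×3.83 = 28.96 m²; P = b + 2y√(1+z²) = 4 + 2×3.83×1.366 = 14.46 m. Hydraulic radius R = A/P = 28.96/14.46 = 2.003 m. Q_A = (1/0.012)·28.96·2.003^(2/3)·√0.00034 = 70.71 m³/s.
Channel B: With bottom width b = 3.24 m and side slope z = 3: A = (b + zy)y = (3.24 + 3×3.27)×3.27 = 42.67 m²; P = b + 2y√(1+z²) = 3.24 + 2×3.27×3.162 = 23.92 m. Hydraulic radius R = A/P = 42.67/23.92 = 1.784 m. Q_B = (1/0.012)·42.67·1.784^(2/3)·√0.00034 = 96.45 m³/s.
The larger discharge is 96.45 m³/s and the smaller is 70.71 m³/s; the ratio is 1.36.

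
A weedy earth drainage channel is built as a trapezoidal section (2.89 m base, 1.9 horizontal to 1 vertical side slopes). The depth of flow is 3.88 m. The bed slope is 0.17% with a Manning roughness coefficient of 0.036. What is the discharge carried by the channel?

With bottom width b = 2.89 m and side slope z = 1.9: A = (b + zy)y = (2.89 + 1.9×3.88)×3.88 = 39.82 m²; P = b + 2y√(1+z²) = 2.89 + 2×3.88×2.147 = 19.55 m.
Hydraulic radius R = A/P = 39.82/19.55 = 2.037 m.
Manning's equation: Q = (1/n) A R^(2/3) S^(1/2) = (1/0.036) × 39.82 × 2.037^(2/3) × 0.0017^(1/2) = 73.3 m³/s.

Q = 73.3 m³/s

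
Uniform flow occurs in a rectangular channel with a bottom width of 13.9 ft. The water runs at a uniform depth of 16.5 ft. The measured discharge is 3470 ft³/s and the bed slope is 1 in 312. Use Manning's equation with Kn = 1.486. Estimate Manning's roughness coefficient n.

Flow area A = b·y = 13.9 × 16.5 = 229.3 ft². Wetted perimeter P = b + 2y = 13.9 + 2×16.5 = 46.9 ft.
Hydraulic radius R = A/P = 229.3/46.9 = 4.89 ft.
Rearranging Manning's equation: n = (1.486/Q) A R^(2/3) S^(1/2) = (1.486/3470) × 229.3 × 4.89^(2/3) × √0.003205 = 0.016.

n = 0.016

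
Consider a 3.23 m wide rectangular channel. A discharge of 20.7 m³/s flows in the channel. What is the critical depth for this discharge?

For a rectangular channel, critical depth y_c = (q²/g)^(1/3) where q = Q/b = 20.7/3.23 = 6.409 m²/s.
So y_c = (6.409²/9.81)^(1/3) = 1.61 m.

y_c = 1.61 m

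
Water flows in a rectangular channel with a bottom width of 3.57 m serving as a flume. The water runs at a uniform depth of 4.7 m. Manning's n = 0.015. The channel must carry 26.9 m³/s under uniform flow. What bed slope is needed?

Flow area A = b·y = 3.57 × 4.7 = 16.78 m². Wetted perimeter P = b + 2y = 3.57 + 2×4.7 = 12.97 m.
Hydraulic radius R = A/P = 16.78/12.97 = 1.294 m.
From Manning's equation, S = [nQ / (1 A R^(2/3))]² = [0.015 × 26.9 / (1 × 16.78 × 1.294^(2/3))]² = 0.00041.

S = 0.00041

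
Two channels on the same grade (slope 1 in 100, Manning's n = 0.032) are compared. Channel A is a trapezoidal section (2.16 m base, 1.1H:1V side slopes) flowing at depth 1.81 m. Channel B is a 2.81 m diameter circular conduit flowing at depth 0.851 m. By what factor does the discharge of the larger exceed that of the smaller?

Channel A: With bottom width b = 2.16 m and side slope z = 1.1: A = (b + zy)y = (2.16 + 1.1×1.81)×1.81 = 7.513 m²; P = b + 2y√(1+z²) = 2.16 + 2×1.81×1.487 = 7.542 m. Hydraulic radius R = A/P = 7.513/7.542 = 0.9963 m. Q_A = (1/0.032)·7.513·0.9963^(2/3)·√0.01 = 23.42 m³/s.
Channel B: For a circular section of diameter D = 2.81 m at depth y = 0.851 m, the central angle is θ = 2 arccos(1 − 2y/D) = 2.331 rad. Then A = (D²/8)(θ − sin θ) = 1.585 m² and P = Dθ/2 = 3.275 m. Hydraulic radius R = A/P = 1.585/3.275 = 0.4841 m. Q_B = (1/0.032)·1.585·0.4841^(2/3)·√0.01 = 3.054 m³/s.
The larger discharge is 23.42 m³/s and the smaller is 3.054 m³/s; the ratio is 7.67.

7.67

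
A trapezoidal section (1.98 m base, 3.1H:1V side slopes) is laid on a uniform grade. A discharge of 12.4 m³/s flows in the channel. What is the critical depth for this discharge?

y_c = 0.995 m

At critical depth, Q² T / (g A³) = 1, i.e. A³/T = Q²/g = 12.4²/9.81 = 15.67.
At y = 0.777 m: A³/T = 5.833 — low.
At y = 1.16 m: A³/T = 29.5 — high.
At y = 0.995 m: A³/T = 15.7 — ≈ 15.67.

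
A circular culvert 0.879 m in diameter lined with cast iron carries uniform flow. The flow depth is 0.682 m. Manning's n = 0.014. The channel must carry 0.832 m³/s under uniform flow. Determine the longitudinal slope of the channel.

S = 0.0031

For a circular section of diameter D = 0.879 m at depth y = 0.682 m, the central angle is θ = 2 arccos(1 − 2y/D) = 4.311 rad. Then A = (D²/8)(θ − sin θ) = 0.5052 m² and P = Dθ/2 = 1.894 m.
Hydraulic radius R = A/P = 0.5052/1.894 = 0.2667 m.
From Manning's equation, S = [nQ / (1 A R^(2/3))]² = [0.014 × 0.832 / (1 × 0.5052 × 0.2667^(2/3))]² = 0.0031.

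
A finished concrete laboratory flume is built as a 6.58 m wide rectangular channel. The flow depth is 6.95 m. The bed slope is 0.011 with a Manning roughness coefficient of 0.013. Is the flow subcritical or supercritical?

Flow area A = b·y = 6.58 × 6.95 = 45.73 m². Wetted perimeter P = b + 2y = 6.58 + 2×6.95 = 20.48 m.
Hydraulic radius R = A/P = 45.73/20.48 = 2.233 m.
V = (1/n) R^(2/3) √S = (1/0.013) × 2.233^(2/3) × √0.011 = 13.78 m/s. Hydraulic depth D_h = A/T = 45.73/6.58 = 6.95 m.
Froude number Fr = V/√(g·D_h) = 13.78/√(9.81×6.95) = 1.67, which is greater than 1, so the flow is supercritical.

supercritical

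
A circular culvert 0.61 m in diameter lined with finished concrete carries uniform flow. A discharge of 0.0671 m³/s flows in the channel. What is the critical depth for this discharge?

At critical depth, Q² T / (g A³) = 1, i.e. A³/T = Q²/g = 0.0671²/9.81 = 0.000459.
Try y = 0.113 m: A³/T = 0.0001093 — too small.
Try y = 0.163 m: A³/T = 0.0004575 — close enough.

y_c = 0.163 m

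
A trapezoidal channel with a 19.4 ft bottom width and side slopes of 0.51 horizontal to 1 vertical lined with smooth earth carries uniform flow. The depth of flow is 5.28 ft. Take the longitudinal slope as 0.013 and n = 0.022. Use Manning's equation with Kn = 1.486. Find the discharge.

With bottom width b = 19.4 ft and side slope z = 0.51: A = (b + zy)y = (19.4 + 0.51×5.28)×5.28 = 116.6 ft²; P = b + 2y√(1+z²) = 19.4 + 2×5.28×1.123 = 31.25 ft.
Hydraulic radius R = A/P = 116.6/31.25 = 3.732 ft.
Manning's equation: Q = (1.486/n) A R^(2/3) S^(1/2) = (1.486/0.022) × 116.6 × 3.732^(2/3) × 0.013^(1/2) = 2160 ft³/s.

Q = 2160 ft³/s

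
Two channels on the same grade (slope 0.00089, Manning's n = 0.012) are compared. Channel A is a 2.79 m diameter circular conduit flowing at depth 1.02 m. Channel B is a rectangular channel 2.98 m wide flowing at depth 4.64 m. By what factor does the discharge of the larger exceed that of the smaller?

Channel A: For a circular section of diameter D = 2.79 m at depth y = 1.02 m, the central angle is θ = 2 arccos(1 − 2y/D) = 2.597 rad. Then A = (D²/8)(θ − sin θ) = 2.023 m² and P = Dθ/2 = 3.623 m. Hydraulic radius R = A/P = 2.023/3.623 = 0.5584 m. Q_A = (1/0.012)·2.023·0.5584^(2/3)·√0.00089 = 3.411 m³/s.
Channel B: Flow area A = b·y = 2.98 × 4.64 = 13.83 m². Wetted perimeter P = b + 2y = 2.98 + 2×4.64 = 12.26 m. Hydraulic radius R = A/P = 13.83/12.26 = 1.128 m. Q_B = (1/0.012)·13.83·1.128^(2/3)·√0.00089 = 37.25 m³/s.
The larger discharge is 37.25 m³/s and the smaller is 3.411 m³/s; the ratio is 10.9.

10.9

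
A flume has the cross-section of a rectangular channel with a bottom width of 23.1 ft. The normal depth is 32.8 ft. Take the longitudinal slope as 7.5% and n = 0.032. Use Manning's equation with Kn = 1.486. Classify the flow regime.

Flow area A = b·y = 23.1 × 32.8 = 757.7 ft². Wetted perimeter P = b + 2y = 23.1 + 2×32.8 = 88.7 ft.
Hydraulic radius R = A/P = 757.7/88.7 = 8.542 ft.
V = (1.486/n) R^(2/3) √S = (1.486/0.032) × 8.542^(2/3) × √0.075 = 53.14 ft/s. Hydraulic depth D_h = A/T = 757.7/23.1 = 32.8 ft.
Froude number Fr = V/√(g·D_h) = 53.14/√(32.2×32.8) = 1.64, which is greater than 1, so the flow is supercritical.

supercritical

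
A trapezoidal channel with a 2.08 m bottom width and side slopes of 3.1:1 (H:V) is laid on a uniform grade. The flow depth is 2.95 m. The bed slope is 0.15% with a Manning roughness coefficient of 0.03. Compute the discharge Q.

With bottom width b = 2.08 m and side slope z = 3.1: A = (b + zy)y = (2.08 + 3.1×2.95)×2.95 = 33.11 m²; P = b + 2y√(1+z²) = 2.08 + 2×2.95×3.257 = 21.3 m.
Hydraulic radius R = A/P = 33.11/21.3 = 1.555 m.
Manning's equation: Q = (1/n) A R^(2/3) S^(1/2) = (1/0.03) × 33.11 × 1.555^(2/3) × 0.0015^(1/2) = 57.4 m³/s.

Q = 57.4 m³/s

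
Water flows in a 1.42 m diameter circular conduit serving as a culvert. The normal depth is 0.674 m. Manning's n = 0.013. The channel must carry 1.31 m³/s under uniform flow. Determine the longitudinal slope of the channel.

S = 0.0022

For a circular section of diameter D = 1.42 m at depth y = 0.674 m, the central angle is θ = 2 arccos(1 − 2y/D) = 3.04 rad. Then A = (D²/8)(θ − sin θ) = 0.7407 m² and P = Dθ/2 = 2.158 m.
Hydraulic radius R = A/P = 0.7407/2.158 = 0.3432 m.
From Manning's equation, S = [nQ / (1 A R^(2/3))]² = [0.013 × 1.31 / (1 × 0.7407 × 0.3432^(2/3))]² = 0.0022.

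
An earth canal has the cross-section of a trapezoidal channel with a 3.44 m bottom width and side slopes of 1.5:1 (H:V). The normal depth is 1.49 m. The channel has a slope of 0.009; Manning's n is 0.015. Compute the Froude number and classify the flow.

With bottom width b = 3.44 m and side slope z = 1.5: A = (b + zy)y = (3.44 + 1.5×1.49)×1.49 = 8.456 m²; P = b + 2y√(1+z²) = 3.44 + 2×1.49×1.803 = 8.812 m.
Hydraulic radius R = A/P = 8.456/8.812 = 0.9595 m.
V = (1/n) R^(2/3) √S = (1/0.015) × 0.9595^(2/3) × √0.009 = 6.153 m/s. Hydraulic depth D_h = A/T = 8.456/7.91 = 1.069 m.
Froude number Fr = V/√(g·D_h) = 6.153/√(9.81×1.069) = 1.9, which is greater than 1, so the flow is supercritical.

supercritical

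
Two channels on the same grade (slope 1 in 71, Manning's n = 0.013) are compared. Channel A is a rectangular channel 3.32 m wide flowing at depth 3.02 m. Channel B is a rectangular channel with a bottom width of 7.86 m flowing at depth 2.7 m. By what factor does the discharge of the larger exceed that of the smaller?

2.77

Channel A: Flow area A = b·y = 3.32 × 3.02 = 10.03 m². Wetted perimeter P = b + 2y = 3.32 + 2×3.02 = 9.36 m. Hydraulic radius R = A/P = 10.03/9.36 = 1.071 m. Q_A = (1/0.013)·10.03·1.071^(2/3)·√0.01408 = 95.83 m³/s.
Channel B: Flow area A = b·y = 7.86 × 2.7 = 21.22 m². Wetted perimeter P = b + 2y = 7.86 + 2×2.7 = 13.26 m. Hydraulic radius R = A/P = 21.22/13.26 = 1.6 m. Q_B = (1/0.013)·21.22·1.6^(2/3)·√0.01408 = 265.1 m³/s.
The larger discharge is 265.1 m³/s and the smaller is 95.83 m³/s; the ratio is 2.77.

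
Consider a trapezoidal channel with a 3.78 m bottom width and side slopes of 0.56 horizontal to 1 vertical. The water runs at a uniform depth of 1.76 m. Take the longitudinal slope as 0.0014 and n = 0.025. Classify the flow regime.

subcritical

With bottom width b = 3.78 m and side slope z = 0.56: A = (b + zy)y = (3.78 + 0.56×1.76)×1.76 = 8.387 m²; P = b + 2y√(1+z²) = 3.78 + 2×1.76×1.146 = 7.814 m.
Hydraulic radius R = A/P = 8.387/7.814 = 1.073 m.
V = (1/n) R^(2/3) √S = (1/0.025) × 1.073^(2/3) × √0.0014 = 1.569 m/s. Hydraulic depth D_h = A/T = 8.387/5.751 = 1.458 m.
Froude number Fr = V/√(g·D_h) = 1.569/√(9.81×1.458) = 0.415, which is less than 1, so the flow is subcritical.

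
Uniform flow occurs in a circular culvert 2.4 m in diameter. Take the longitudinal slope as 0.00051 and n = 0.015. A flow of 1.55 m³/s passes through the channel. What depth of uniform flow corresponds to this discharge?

Manning's equation rearranged: A R^(2/3) = nQ / (1·√S) = 0.015 × 1.55 / (√0.00051) = 1.03.
Try y = 0.758 m: A R^(2/3) = 0.6959 — low.
Try y = 1.15 m: A R^(2/3) = 1.496 — high.
Try y = 0.933 m: A R^(2/3) = 1.029 — matches.

y_n = 0.933 m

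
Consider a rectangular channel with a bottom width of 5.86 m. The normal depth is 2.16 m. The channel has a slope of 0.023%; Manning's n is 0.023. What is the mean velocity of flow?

V = 0.762 m/s

Flow area A = b·y = 5.86 × 2.16 = 12.66 m². Wetted perimeter P = b + 2y = 5.86 + 2×2.16 = 10.18 m.
Hydraulic radius R = A/P = 12.66/10.18 = 1.243 m.
From Manning's equation, V = (1/n) R^(2/3) S^(1/2) = (1/0.023) × 1.243^(2/3) × 0.00023^(1/2) = 0.762 m/s.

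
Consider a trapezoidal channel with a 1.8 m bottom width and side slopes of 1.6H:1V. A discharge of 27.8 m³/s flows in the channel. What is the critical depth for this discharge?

y_c = 1.8 m

At critical depth, Q² T / (g A³) = 1, i.e. A³/T = Q²/g = 27.8²/9.81 = 78.78.
At y = 1.5 m: A³/T = 37.89 — too small.
At y = 2.23 m: A³/T = 192 — too large.
At y = 1.8 m: A³/T = 79.07 — matches.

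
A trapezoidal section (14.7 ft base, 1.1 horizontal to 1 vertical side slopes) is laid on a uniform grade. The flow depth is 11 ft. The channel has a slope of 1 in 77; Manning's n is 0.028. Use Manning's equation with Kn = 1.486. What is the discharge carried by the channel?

With bottom width b = 14.7 ft and side slope z = 1.1: A = (b + zy)y = (14.7 + 1.1×11)×11 = 294.8 ft²; P = b + 2y√(1+z²) = 14.7 + 2×11×1.487 = 47.41 ft.
Hydraulic radius R = A/P = 294.8/47.41 = 6.219 ft.
Manning's equation: Q = (1.486/n) A R^(2/3) S^(1/2) = (1.486/0.028) × 294.8 × 6.219^(2/3) × 0.01299^(1/2) = 6030 ft³/s.

Q = 6030 ft³/s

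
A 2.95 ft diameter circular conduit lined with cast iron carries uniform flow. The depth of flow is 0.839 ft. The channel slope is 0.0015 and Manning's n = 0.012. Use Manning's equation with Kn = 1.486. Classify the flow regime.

For a circular section of diameter D = 2.95 ft at depth y = 0.839 ft, the central angle is θ = 2 arccos(1 − 2y/D) = 2.25 rad. Then A = (D²/8)(θ − sin θ) = 1.601 ft² and P = Dθ/2 = 3.319 ft.
Hydraulic radius R = A/P = 1.601/3.319 = 0.4825 ft.
V = (1.486/n) R^(2/3) √S = (1.486/0.012) × 0.4825^(2/3) × √0.0015 = 2.95 ft/s. Hydraulic depth D_h = A/T = 1.601/2.662 = 0.6016 ft.
Froude number Fr = V/√(g·D_h) = 2.95/√(32.2×0.6016) = 0.67, which is less than 1, so the flow is subcritical.

subcritical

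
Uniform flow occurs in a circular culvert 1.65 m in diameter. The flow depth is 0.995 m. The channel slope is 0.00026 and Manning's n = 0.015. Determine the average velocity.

For a circular section of diameter D = 1.65 m at depth y = 0.995 m, the central angle is θ = 2 arccos(1 − 2y/D) = 3.557 rad. Then A = (D²/8)(θ − sin θ) = 1.348 m² and P = Dθ/2 = 2.934 m.
Hydraulic radius R = A/P = 1.348/2.934 = 0.4593 m.
From Manning's equation, V = (1/n) R^(2/3) S^(1/2) = (1/0.015) × 0.4593^(2/3) × 0.00026^(1/2) = 0.64 m/s.

V = 0.64 m/s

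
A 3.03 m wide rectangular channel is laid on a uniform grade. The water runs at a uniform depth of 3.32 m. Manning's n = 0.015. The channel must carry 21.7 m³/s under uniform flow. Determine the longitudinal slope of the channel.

S = 0.000993

Flow area A = b·y = 3.03 × 3.32 = 10.06 m². Wetted perimeter P = b + 2y = 3.03 + 2×3.32 = 9.67 m.
Hydraulic radius R = A/P = 10.06/9.67 = 1.04 m.
From Manning's equation, S = [nQ / (1 A R^(2/3))]² = [0.015 × 21.7 / (1 × 10.06 × 1.04^(2/3))]² = 0.000993.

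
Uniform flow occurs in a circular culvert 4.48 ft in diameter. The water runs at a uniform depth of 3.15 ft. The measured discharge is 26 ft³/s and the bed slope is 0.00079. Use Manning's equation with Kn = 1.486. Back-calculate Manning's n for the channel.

For a circular section of diameter D = 4.48 ft at depth y = 3.15 ft, the central angle is θ = 2 arccos(1 − 2y/D) = 3.978 rad. Then A = (D²/8)(θ − sin θ) = 11.84 ft² and P = Dθ/2 = 8.911 ft.
Hydraulic radius R = A/P = 11.84/8.911 = 1.329 ft.
Rearranging Manning's equation: n = (1.486/Q) A R^(2/3) S^(1/2) = (1.486/26) × 11.84 × 1.329^(2/3) × √0.00079 = 0.023.

n = 0.023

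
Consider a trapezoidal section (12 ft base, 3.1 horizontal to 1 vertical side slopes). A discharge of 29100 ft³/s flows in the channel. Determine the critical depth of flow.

At critical depth, Q² T / (g A³) = 1, i.e. A³/T = Q²/g = 29100²/32.2 = 26300000.
At y = 22.7 ft: A³/T = 42800000 — over.
At y = 14.8 ft: A³/T = 6058000 — short.
At y = 20.4 ft: A³/T = 26110000 — matches.

y_c = 20.4 ft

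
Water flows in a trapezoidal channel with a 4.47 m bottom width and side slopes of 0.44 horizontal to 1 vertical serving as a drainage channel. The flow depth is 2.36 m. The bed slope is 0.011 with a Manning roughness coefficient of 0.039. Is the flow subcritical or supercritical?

subcritical

With bottom width b = 4.47 m and side slope z = 0.44: A = (b + zy)y = (4.47 + 0.44×2.36)×2.36 = 13 m²; P = b + 2y√(1+z²) = 4.47 + 2×2.36×1.093 = 9.627 m.
Hydraulic radius R = A/P = 13/9.627 = 1.35 m.
V = (1/n) R^(2/3) √S = (1/0.039) × 1.35^(2/3) × √0.011 = 3.286 m/s. Hydraulic depth D_h = A/T = 13/6.547 = 1.986 m.
Froude number Fr = V/√(g·D_h) = 3.286/√(9.81×1.986) = 0.744, which is less than 1, so the flow is subcritical.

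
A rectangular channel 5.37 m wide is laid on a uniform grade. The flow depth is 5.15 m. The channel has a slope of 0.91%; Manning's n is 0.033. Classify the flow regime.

subcritical

Flow area A = b·y = 5.37 × 5.15 = 27.66 m². Wetted perimeter P = b + 2y = 5.37 + 2×5.15 = 15.67 m.
Hydraulic radius R = A/P = 27.66/15.67 = 1.765 m.
V = (1/n) R^(2/3) √S = (1/0.033) × 1.765^(2/3) × √0.0091 = 4.222 m/s. Hydraulic depth D_h = A/T = 27.66/5.37 = 5.15 m.
Froude number Fr = V/√(g·D_h) = 4.222/√(9.81×5.15) = 0.594, which is less than 1, so the flow is subcritical.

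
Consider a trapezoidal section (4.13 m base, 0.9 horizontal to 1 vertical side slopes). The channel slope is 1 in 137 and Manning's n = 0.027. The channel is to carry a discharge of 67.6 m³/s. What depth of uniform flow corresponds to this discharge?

y_n = 2.55 m

Manning's equation rearranged: A R^(2/3) = nQ / (1·√S) = 0.027 × 67.6 / (√0.007299) = 21.36.
Trying y = 2.09 m: A R^(2/3) = 14.87 — too small.
Trying y = 3.05 m: A R^(2/3) = 29.86 — too large.
Trying y = 2.55 m: A R^(2/3) = 21.38 — close enough.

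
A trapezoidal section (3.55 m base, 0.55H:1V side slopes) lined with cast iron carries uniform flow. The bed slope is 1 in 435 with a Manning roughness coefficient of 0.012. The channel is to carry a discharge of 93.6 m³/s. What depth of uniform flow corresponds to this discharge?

Manning's equation rearranged: A R^(2/3) = nQ / (1·√S) = 0.012 × 93.6 / (√0.002299) = 23.43.
At y = 3.65 m: A R^(2/3) = 28.98 — too large.
At y = 2.8 m: A R^(2/3) = 18.12 — too small.
At y = 3.24 m: A R^(2/3) = 23.42 — ≈ 23.43.

y_n = 3.24 m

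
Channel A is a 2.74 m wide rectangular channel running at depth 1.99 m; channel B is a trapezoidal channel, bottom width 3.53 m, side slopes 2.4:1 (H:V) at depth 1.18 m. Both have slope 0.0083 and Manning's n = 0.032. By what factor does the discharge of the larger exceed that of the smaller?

1.34

Channel A: Flow area A = b·y = 2.74 × 1.99 = 5.453 m². Wetted perimeter P = b + 2y = 2.74 + 2×1.99 = 6.72 m. Hydraulic radius R = A/P = 5.453/6.72 = 0.8114 m. Q_A = (1/0.032)·5.453·0.8114^(2/3)·√0.0083 = 13.5 m³/s.
Channel B: With bottom width b = 3.53 m and side slope z = 2.4: A = (b + zy)y = (3.53 + 2.4×1.18)×1.18 = 7.507 m²; P = b + 2y√(1+z²) = 3.53 + 2×1.18×2.6 = 9.666 m. Hydraulic radius R = A/P = 7.507/9.666 = 0.7767 m. Q_B = (1/0.032)·7.507·0.7767^(2/3)·√0.0083 = 18.06 m³/s.
The larger discharge is 18.06 m³/s and the smaller is 13.5 m³/s; the ratio is 1.34.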